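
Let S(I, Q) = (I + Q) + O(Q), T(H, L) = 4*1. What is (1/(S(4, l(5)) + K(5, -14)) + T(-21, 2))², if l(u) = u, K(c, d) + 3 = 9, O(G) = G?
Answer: 6561/400 ≈ 16.402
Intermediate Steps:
K(c, d) = 6 (K(c, d) = -3 + 9 = 6)
T(H, L) = 4
S(I, Q) = I + 2*Q (S(I, Q) = (I + Q) + Q = I + 2*Q)
(1/(S(4, l(5)) + K(5, -14)) + T(-21, 2))² = (1/((4 + 2*5) + 6) + 4)² = (1/((4 + 10) + 6) + 4)² = (1/(14 + 6) + 4)² = (1/20 + 4)² = (81/20)² = 6561/400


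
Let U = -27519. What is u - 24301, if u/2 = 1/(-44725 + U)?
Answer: -877800723/36122 ≈ -24301.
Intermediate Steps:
u = -1/36122 (u = 2/(-44725 - 27519) = 2/(-72244) = 2*(-1/72244) = -1/36122 ≈ -2.7684e-5)
u - 24301 = -1/36122 - 24301 = -877800723/36122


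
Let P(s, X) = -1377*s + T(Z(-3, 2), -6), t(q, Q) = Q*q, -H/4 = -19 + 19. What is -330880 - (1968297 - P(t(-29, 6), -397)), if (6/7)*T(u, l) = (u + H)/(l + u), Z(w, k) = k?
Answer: -24714955/12 ≈ -2.0596e+6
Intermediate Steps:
H = 0 (H = -4*(-19 + 19) = -4*0 = 0)
T(u, l) = 7*u/(6*(l + u)) (T(u, l) = 7*((u + 0)/(l + u))/6 = 7*(u/(l + u))/6 = 7*u/(6*(l + u)))
P(s, X) = -7/12 - 1377*s (P(s, X) = -1377*s + (7/6)*2/(-6 + 2) = -1377*s + (7/6)*2/(-4) = -1377*s + (7/6)*2*(-1/4) = -1377*s - 7/12 = -7/12 - 1377*s)
-330880 - (1968297 - P(t(-29, 6), -397)) = -330880 - (1968297 - (-7/12 - 8262*(-29))) = -330880 - (1968297 - (-7/12 - 1377*(-174))) = -330880 - (1968297 - (-7/12 + 239598)) = -330880 - (1968297 - 1*2875169/12) = -330880 - (1968297 - 2875169/12) = -330880 - 1*20744395/12 = -330880 - 20744395/12 = -24714955/12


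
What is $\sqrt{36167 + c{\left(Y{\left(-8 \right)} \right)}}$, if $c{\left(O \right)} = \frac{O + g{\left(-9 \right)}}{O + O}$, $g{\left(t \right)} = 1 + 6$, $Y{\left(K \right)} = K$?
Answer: $\frac{3 \sqrt{64297}}{4} \approx 190.18$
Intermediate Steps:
$g{\left(t \right)} = 7$
$c{\left(O \right)} = \frac{7 + O}{2 O}$ ($c{\left(O \right)} = \frac{O + 7}{O + O} = \frac{7 + O}{2 O}$)
$\sqrt{36167 + c{\left(Y{\left(-8 \right)} \right)}} = \sqrt{36167 + \frac{7 - 8}{2 \left(-8\right)}} = \sqrt{36167 + \frac{1}{2} \left(- \frac{1}{8}\right) \left(-1\right)} = \sqrt{36167 + \frac{1}{16}} = \sqrt{\frac{578673}{16}} = \frac{3 \sqrt{64297}}{4}$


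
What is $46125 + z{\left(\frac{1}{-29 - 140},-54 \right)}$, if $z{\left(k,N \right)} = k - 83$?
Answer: $\frac{7781097}{169} \approx 46042.0$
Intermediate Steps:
$z{\left(k,N \right)} = -83 + k$
$46125 + z{\left(\frac{1}{-29 - 140},-54 \right)} = 46125 - \left(83 - \frac{1}{-29 - 140}\right) = 46125 - \left(83 - \frac{1}{-169}\right) = 46125 - \frac{14028}{169} = \frac{7781097}{169}$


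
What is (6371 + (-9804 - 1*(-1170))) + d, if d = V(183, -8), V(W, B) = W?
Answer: -2080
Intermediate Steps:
d = 183
(6371 + (-9804 - 1*(-1170))) + d = (6371 + (-9804 - 1*(-1170))) + 183 = (6371 + (-9804 + 1170)) + 183 = (6371 - 8634) + 183 = -2263 + 183 = -2080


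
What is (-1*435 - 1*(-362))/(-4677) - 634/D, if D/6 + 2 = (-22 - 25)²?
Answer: -333092/10322139 ≈ -0.032270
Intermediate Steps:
D = 13242 (D = -12 + 6*(-22 - 25)² = -12 + 6*(-47)² = -12 + 6*2209 = -12 + 13254 = 13242)
(-1*435 - 1*(-362))/(-4677) - 634/D = (-1*435 - 1*(-362))/(-4677) - 634/13242 = (-435 + 362)*(-1/4677) - 634*1/13242 = -73*(-1/4677) - 317/6621 = 73/4677 - 317/6621 = -333092/10322139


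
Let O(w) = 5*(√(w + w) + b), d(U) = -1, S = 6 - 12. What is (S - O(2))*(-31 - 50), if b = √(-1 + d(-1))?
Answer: 1296 + 405*I*√2 ≈ 1296.0 + 572.76*I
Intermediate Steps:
S = -6
b = I*√2 (b = √(-1 - 1) = √(-2) = I*√2 ≈ 1.4142*I)
O(w) = 5*I*√2 + 5*√2*√w (O(w) = 5*(√(w + w) + I*√2) = 5*(√(2*w) + I*√2) = 5*(√2*√w + I*√2) = 5*(I*√2 + √2*√w) = 5*I*√2 + 5*√2*√w)
(S - O(2))*(-31 - 50) = (-6 - 5*√2*(I + √2))*(-31 - 50) = (-6 - 5*√2*(I + √2))*(-81) = 486 + 405*√2*(I + √2)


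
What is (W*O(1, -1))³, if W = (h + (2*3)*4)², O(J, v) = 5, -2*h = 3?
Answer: 1037970703125/64 ≈ 1.6218e+10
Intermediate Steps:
h = -3/2 (h = -½*3 = -3/2 ≈ -1.5000)
W = 2025/4 (W = (-3/2 + (2*3)*4)² = (-3/2 + 6*4)² = (-3/2 + 24)² = (45/2)² = 2025/4 ≈ 506.25)
(W*O(1, -1))³ = ((2025/4)*5)³ = (10125/4)³ = 1037970703125/64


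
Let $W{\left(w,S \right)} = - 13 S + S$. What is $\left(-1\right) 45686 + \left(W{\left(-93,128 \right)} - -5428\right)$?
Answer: $-41794$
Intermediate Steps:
$W{\left(w,S \right)} = - 12 S$
$\left(-1\right) 45686 + \left(W{\left(-93,128 \right)} - -5428\right) = \left(-1\right) 45686 - -3892 = -45686 + \left(-1536 + 5428\right) = -45686 + 3892 = -41794$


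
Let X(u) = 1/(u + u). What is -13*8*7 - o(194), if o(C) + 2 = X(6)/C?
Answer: -1690129/2328 ≈ -726.00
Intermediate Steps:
X(u) = 1/(2*u)
o(C) = -2 + 1/(12*C) (o(C) = -2 + ((1/2)/6)/C = -2 + ((1/2)*(1/6))/C = -2 + 1/(12*C))
-13*8*7 - o(194) = -13*8*7 - (-2 + (1/12)/194) = -104*7 - (-2 + (1/12)*(1/194)) = -728 - (-2 + 1/2328) = -728 - 1*(-4655/2328) = -728 + 4655/2328 = -1690129/2328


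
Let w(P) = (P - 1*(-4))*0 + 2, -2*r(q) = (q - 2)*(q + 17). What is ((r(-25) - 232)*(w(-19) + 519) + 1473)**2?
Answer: 30858894889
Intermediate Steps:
r(q) = -(-2 + q)*(17 + q)/2 (r(q) = -(q - 2)*(q + 17)/2 = -(-2 + q)*(17 + q)/2)
w(P) = 2 (w(P) = (P + 4)*0 + 2 = (4 + P)*0 + 2 = 0 + 2 = 2)
((r(-25) - 232)*(w(-19) + 519) + 1473)**2 = (((17 - 15/2*(-25) - 1/2*(-25)**2) - 232)*(2 + 519) + 1473)**2 = (((17 + 375/2 - 1/2*625) - 232)*521 + 1473)**2 = (((17 + 375/2 - 625/2) - 232)*521 + 1473)**2 = ((-108 - 232)*521 + 1473)**2 = (-340*521 + 1473)**2 = (-177140 + 1473)**2 = (-175667)**2 = 30858894889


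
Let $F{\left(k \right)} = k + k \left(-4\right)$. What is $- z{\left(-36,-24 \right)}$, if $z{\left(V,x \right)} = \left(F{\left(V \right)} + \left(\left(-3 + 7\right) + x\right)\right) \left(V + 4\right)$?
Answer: $2816$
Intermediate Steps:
$F{\left(k \right)} = - 3 k$ ($F{\left(k \right)} = k - 4 k = - 3 k$)
$z{\left(V,x \right)} = \left(4 + V\right) \left(4 + x - 3 V\right)$ ($z{\left(V,x \right)} = \left(- 3 V + \left(\left(-3 + 7\right) + x\right)\right) \left(V + 4\right) = \left(- 3 V + \left(4 + x\right)\right) \left(4 + V\right) = \left(4 + x - 3 V\right) \left(4 + V\right) = \left(4 + V\right) \left(4 + x - 3 V\right)$)
$- z{\left(-36,-24 \right)} = - (16 - -288 - 3 \left(-36\right)^{2} + 4 \left(-24\right) - -864) = - (16 + 288 - 3888 - 96 + 864) = \left(-1\right) \left(-2816\right) = 2816$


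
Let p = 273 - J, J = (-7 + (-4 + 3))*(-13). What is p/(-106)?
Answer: -169/106 ≈ -1.5943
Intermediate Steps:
J = 104 (J = (-7 - 1)*(-13) = -8*(-13) = 104)
p = 169 (p = 273 - 1*104 = 273 - 104 = 169)
p/(-106) = 169/(-106) = 169*(-1/106) = -169/106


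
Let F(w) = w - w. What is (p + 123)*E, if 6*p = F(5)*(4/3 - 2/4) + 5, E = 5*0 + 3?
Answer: 743/2 ≈ 371.50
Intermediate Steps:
E = 3 (E = 0 + 3 = 3)
F(w) = 0
p = ⅚ (p = (0*(4/3 - 2/4) + 5)/6 = (0*(4*(⅓) - 2*¼) + 5)/6 = (0*(4/3 - ½) + 5)/6 = (0*(⅚) + 5)/6 = (0 + 5)/6 = (⅙)*5 = ⅚ ≈ 0.83333)
(p + 123)*E = (⅚ + 123)*3 = (743/6)*3 = 743/2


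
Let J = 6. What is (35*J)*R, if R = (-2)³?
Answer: -1680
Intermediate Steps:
R = -8
(35*J)*R = (35*6)*(-8) = 210*(-8) = -1680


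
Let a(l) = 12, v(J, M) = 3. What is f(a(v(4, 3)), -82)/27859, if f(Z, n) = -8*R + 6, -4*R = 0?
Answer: 6/27859 ≈ 0.00021537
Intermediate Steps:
R = 0 (R = -1/4*0 = 0)
f(Z, n) = 6 (f(Z, n) = -8*0 + 6 = 0 + 6 = 6)
f(a(v(4, 3)), -82)/27859 = 6/27859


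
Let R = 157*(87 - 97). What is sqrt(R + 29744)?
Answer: sqrt(28174) ≈ 167.85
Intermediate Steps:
R = -1570 (R = 157*(-10) = -1570)
sqrt(R + 29744) = sqrt(-1570 + 29744) = sqrt(28174)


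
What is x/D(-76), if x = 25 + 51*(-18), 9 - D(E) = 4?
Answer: -893/5 ≈ -178.60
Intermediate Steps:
D(E) = 5 (D(E) = 9 - 1*4 = 9 - 4 = 5)
x = -893 (x = 25 - 918 = -893)
x/D(-76) = -893/5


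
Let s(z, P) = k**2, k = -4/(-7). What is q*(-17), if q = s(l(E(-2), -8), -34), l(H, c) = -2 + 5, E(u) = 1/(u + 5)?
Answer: -272/49 ≈ -5.5510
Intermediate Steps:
k = 4/7 (k = -4*(-1/7) = 4/7 ≈ 0.57143)
E(u) = 1/(5 + u)
l(H, c) = 3
s(z, P) = 16/49 (s(z, P) = (4/7)**2 = 16/49)
q = 16/49 ≈ 0.32653
q*(-17) = (16/49)*(-17) = -272/49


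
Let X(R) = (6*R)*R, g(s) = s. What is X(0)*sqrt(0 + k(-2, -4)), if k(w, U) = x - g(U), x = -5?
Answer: 0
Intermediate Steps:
X(R) = 6*R**2
k(w, U) = -5 - U
X(0)*sqrt(0 + k(-2, -4)) = (6*0**2)*sqrt(0 + (-5 - 1*(-4))) = (6*0)*sqrt(0 + (-5 + 4)) = 0*sqrt(0 - 1) = 0*sqrt(-1) = 0*I = 0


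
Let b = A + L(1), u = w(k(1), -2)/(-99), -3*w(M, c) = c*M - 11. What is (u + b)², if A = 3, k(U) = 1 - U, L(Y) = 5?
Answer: 46225/729 ≈ 63.409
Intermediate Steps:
w(M, c) = 11/3 - M*c/3 (w(M, c) = -(c*M - 11)/3 = -(M*c - 11)/3 = -(-11 + M*c)/3 = 11/3 - M*c/3)
u = -1/27 (u = (11/3 - ⅓*(1 - 1*1)*(-2))/(-99) = (11/3 - ⅓*(1 - 1)*(-2))*(-1/99) = (11/3 - ⅓*0*(-2))*(-1/99) = (11/3 + 0)*(-1/99) = (11/3)*(-1/99) = -1/27 ≈ -0.037037)
b = 8 (b = 3 + 5 = 8)
(u + b)² = (-1/27 + 8)² = (215/27)² = 46225/729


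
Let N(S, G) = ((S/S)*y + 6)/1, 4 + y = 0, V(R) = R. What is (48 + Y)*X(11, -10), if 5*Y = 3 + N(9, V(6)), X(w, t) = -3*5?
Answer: -735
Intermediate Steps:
y = -4 (y = -4 + 0 = -4)
X(w, t) = -15
N(S, G) = 2 (N(S, G) = ((S/S)*(-4) + 6)/1 = (1*(-4) + 6)*1 = (-4 + 6)*1 = 2*1 = 2)
Y = 1 (Y = (3 + 2)/5 = (1/5)*5 = 1)
(48 + Y)*X(11, -10) = (48 + 1)*(-15) = 49*(-15) = -735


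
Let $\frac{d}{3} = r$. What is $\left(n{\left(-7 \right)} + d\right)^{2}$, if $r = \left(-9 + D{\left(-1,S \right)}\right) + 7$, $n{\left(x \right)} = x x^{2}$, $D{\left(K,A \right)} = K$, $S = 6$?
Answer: $123904$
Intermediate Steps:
$n{\left(x \right)} = x^{3}$
$r = -3$ ($r = \left(-9 - 1\right) + 7 = -10 + 7 = -3$)
$d = -9$ ($d = 3 \left(-3\right) = -9$)
$\left(n{\left(-7 \right)} + d\right)^{2} = \left(\left(-7\right)^{3} - 9\right)^{2} = \left(-343 - 9\right)^{2} = \left(-352\right)^{2} = 123904$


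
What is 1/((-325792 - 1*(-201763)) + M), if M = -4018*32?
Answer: -1/252605 ≈ -3.9587e-6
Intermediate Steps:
M = -128576
1/((-325792 - 1*(-201763)) + M) = 1/((-325792 - 1*(-201763)) - 128576) = 1/((-325792 + 201763) - 128576) = 1/(-124029 - 128576) = 1/(-252605) = -1/252605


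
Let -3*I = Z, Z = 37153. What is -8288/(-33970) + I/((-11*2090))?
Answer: 183371077/234291090 ≈ 0.78266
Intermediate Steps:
I = -37153/3 (I = -1/3*37153 = -37153/3 ≈ -12384.)
-8288/(-33970) + I/((-11*2090)) = -8288/(-33970) - 37153/(3*((-11*2090))) = -8288*(-1/33970) - 37153/3/(-22990) = 4144/16985 - 37153/3*(-1/22990) = 4144/16985 + 37153/68970 = 183371077/234291090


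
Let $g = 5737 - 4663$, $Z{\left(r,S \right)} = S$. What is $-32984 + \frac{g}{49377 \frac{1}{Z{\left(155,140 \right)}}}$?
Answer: $- \frac{542833536}{16459} \approx -32981.0$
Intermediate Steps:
$g = 1074$ ($g = 5737 - 4663 = 1074$)
$-32984 + \frac{g}{49377 \frac{1}{Z{\left(155,140 \right)}}} = -32984 + \frac{1074}{49377 \cdot \frac{1}{140}} = -32984 + \frac{1074}{\frac{49377}{140}} = -32984 + 1074 \cdot \frac{140}{49377} = -32984 + \frac{50120}{16459} = - \frac{542833536}{16459}$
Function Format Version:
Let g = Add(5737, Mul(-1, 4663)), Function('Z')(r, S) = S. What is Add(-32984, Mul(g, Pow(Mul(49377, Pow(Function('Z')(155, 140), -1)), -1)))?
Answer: Rational(-542833536, 16459) ≈ -32981.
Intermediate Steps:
g = 1074 (g = Add(5737, -4663) = 1074)
Add(-32984, Mul(g, Pow(Mul(49377, Pow(Function('Z')(155, 140), -1)), -1))) = Add(-32984, Mul(1074, Pow(Mul(49377, Pow(140, -1)), -1))) = Add(-32984, Mul(1074, Pow(Mul(49377, Rational(1, 140)), -1))) = Add(-32984, Mul(1074, Pow(Rational(49377, 140), -1))) = Add(-32984, Mul(1074, Rational(140, 49377))) = Add(-32984, Rational(50120, 16459)) = Rational(-542833536, 16459)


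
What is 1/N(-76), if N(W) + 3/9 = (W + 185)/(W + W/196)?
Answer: -11229/19766 ≈ -0.56810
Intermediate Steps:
N(W) = -⅓ + 196*(185 + W)/(197*W) (N(W) = -⅓ + (W + 185)/(W + W/196) = -⅓ + (185 + W)/(W + W*(1/196)) = -⅓ + (185 + W)/(W + W/196) = -⅓ + (185 + W)/((197*W/196)) = -⅓ + (185 + W)*(196/(197*W)) = -⅓ + 196*(185 + W)/(197*W))
1/N(-76) = 1/((1/591)*(108780 + 391*(-76))/(-76)) = 1/((1/591)*(-1/76)*(108780 - 29716)) = 1/((1/591)*(-1/76)*79064) = 1/(-19766/11229) = -11229/19766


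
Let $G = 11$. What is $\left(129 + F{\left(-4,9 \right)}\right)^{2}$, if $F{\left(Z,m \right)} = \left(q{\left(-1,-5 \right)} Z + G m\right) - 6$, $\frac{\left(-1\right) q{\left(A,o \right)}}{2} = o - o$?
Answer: $49284$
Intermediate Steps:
$q{\left(A,o \right)} = 0$ ($q{\left(A,o \right)} = - 2 \left(o - o\right) = \left(-2\right) 0 = 0$)
$F{\left(Z,m \right)} = -6 + 11 m$ ($F{\left(Z,m \right)} = \left(0 Z + 11 m\right) - 6 = \left(0 + 11 m\right) - 6 = 11 m - 6 = -6 + 11 m$)
$\left(129 + F{\left(-4,9 \right)}\right)^{2} = \left(129 + \left(-6 + 11 \cdot 9\right)\right)^{2} = \left(129 + \left(-6 + 99\right)\right)^{2} = \left(129 + 93\right)^{2} = 222^{2} = 49284$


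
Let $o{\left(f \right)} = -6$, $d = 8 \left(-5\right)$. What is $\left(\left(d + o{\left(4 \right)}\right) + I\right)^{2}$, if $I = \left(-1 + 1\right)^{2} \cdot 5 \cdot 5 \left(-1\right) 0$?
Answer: $2116$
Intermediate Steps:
$d = -40$
$I = 0$ ($I = 0^{2} \cdot 25 \left(-1\right) 0 = 0 \left(-25\right) 0 = 0 \cdot 0 = 0$)
$\left(\left(d + o{\left(4 \right)}\right) + I\right)^{2} = \left(\left(-40 - 6\right) + 0\right)^{2} = \left(-46 + 0\right)^{2} = \left(-46\right)^{2} = 2116$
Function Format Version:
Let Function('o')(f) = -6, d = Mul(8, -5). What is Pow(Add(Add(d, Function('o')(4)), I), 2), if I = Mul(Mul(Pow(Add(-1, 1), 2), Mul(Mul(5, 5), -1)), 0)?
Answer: 2116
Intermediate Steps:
d = -40
I = 0 (I = Mul(Mul(Pow(0, 2), Mul(25, -1)), 0) = Mul(Mul(0, -25), 0) = Mul(0, 0) = 0)
Pow(Add(Add(d, Function('o')(4)), I), 2) = Pow(Add(Add(-40, -6), 0), 2) = Pow(Add(-46, 0), 2) = Pow(-46, 2) = 2116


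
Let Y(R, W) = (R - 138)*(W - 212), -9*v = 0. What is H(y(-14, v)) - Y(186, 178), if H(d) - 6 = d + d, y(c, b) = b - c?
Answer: 1666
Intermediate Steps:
v = 0 (v = -1/9*0 = 0)
H(d) = 6 + 2*d (H(d) = 6 + (d + d) = 6 + 2*d)
Y(R, W) = (-212 + W)*(-138 + R) (Y(R, W) = (-138 + R)*(-212 + W) = (-212 + W)*(-138 + R))
H(y(-14, v)) - Y(186, 178) = (6 + 2*(0 - 1*(-14))) - (29256 - 212*186 - 138*178 + 186*178) = (6 + 2*(0 + 14)) - (29256 - 39432 - 24564 + 33108) = (6 + 2*14) - 1*(-1632) = (6 + 28) + 1632 = 34 + 1632 = 1666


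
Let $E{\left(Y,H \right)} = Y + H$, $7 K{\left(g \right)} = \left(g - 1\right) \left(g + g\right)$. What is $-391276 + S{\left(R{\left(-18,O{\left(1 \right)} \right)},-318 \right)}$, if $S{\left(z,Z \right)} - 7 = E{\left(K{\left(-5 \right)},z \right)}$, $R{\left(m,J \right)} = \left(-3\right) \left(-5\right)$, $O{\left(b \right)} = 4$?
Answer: $- \frac{2738718}{7} \approx -3.9125 \cdot 10^{5}$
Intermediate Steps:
$K{\left(g \right)} = \frac{2 g \left(-1 + g\right)}{7}$ ($K{\left(g \right)} = \frac{\left(g - 1\right) \left(g + g\right)}{7} = \frac{\left(-1 + g\right) 2 g}{7} = \frac{2 g \left(-1 + g\right)}{7}$)
$R{\left(m,J \right)} = 15$
$E{\left(Y,H \right)} = H + Y$
$S{\left(z,Z \right)} = \frac{109}{7} + z$ ($S{\left(z,Z \right)} = 7 + \left(z + \frac{2}{7} \left(-5\right) \left(-1 - 5\right)\right) = 7 + \left(z + \frac{2}{7} \left(-5\right) \left(-6\right)\right) = 7 + \left(z + \frac{60}{7}\right) = 7 + \left(\frac{60}{7} + z\right) = \frac{109}{7} + z$)
$-391276 + S{\left(R{\left(-18,O{\left(1 \right)} \right)},-318 \right)} = -391276 + \left(\frac{109}{7} + 15\right) = -391276 + \frac{214}{7} = - \frac{2738718}{7}$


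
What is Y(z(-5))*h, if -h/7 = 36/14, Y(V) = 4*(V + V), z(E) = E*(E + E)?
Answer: -7200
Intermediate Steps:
z(E) = 2*E² (z(E) = E*(2*E) = 2*E²)
Y(V) = 8*V (Y(V) = 4*(2*V) = 8*V)
h = -18 (h = -252/14 = -7*18/7 = -18)
Y(z(-5))*h = (8*(2*(-5)²))*(-18) = (8*(2*25))*(-18) = (8*50)*(-18) = 400*(-18) = -7200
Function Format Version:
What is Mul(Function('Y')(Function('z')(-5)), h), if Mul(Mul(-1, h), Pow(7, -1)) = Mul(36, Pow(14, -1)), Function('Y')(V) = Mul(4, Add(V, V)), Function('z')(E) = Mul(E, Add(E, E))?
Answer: -7200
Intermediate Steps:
Function('z')(E) = Mul(2, Pow(E, 2)) (Function('z')(E) = Mul(E, Mul(2, E)) = Mul(2, Pow(E, 2)))
Function('Y')(V) = Mul(8, V) (Function('Y')(V) = Mul(4, Mul(2, V)) = Mul(8, V))
h = -18 (h = Mul(-7, Mul(36, Pow(14, -1))) = Mul(-7, Mul(36, Rational(1, 14))) = Mul(-7, Rational(18, 7)) = -18)
Mul(Function('Y')(Function('z')(-5)), h) = Mul(Mul(8, Mul(2, Pow(-5, 2))), -18) = Mul(Mul(8, Mul(2, 25)), -18) = Mul(Mul(8, 50), -18) = Mul(400, -18) = -7200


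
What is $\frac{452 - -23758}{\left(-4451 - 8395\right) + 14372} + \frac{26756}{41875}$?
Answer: $\frac{527311703}{31950625} \approx 16.504$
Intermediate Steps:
$\frac{452 - -23758}{\left(-4451 - 8395\right) + 14372} + \frac{26756}{41875} = \frac{452 + 23758}{-12846 + 14372} + 26756 \cdot \frac{1}{41875} = \frac{24210}{1526} + \frac{26756}{41875} = 24210 \cdot \frac{1}{1526} + \frac{26756}{41875} = \frac{12105}{763} + \frac{26756}{41875} = \frac{527311703}{31950625}$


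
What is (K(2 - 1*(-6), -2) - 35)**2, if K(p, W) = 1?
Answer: 1156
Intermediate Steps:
(K(2 - 1*(-6), -2) - 35)**2 = (1 - 35)**2 = (-34)**2 = 1156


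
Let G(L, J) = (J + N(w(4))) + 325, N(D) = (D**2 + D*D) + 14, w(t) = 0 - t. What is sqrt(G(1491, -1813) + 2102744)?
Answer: 9*sqrt(25942) ≈ 1449.6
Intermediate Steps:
w(t) = -t
N(D) = 14 + 2*D**2 (N(D) = (D**2 + D**2) + 14 = 2*D**2 + 14 = 14 + 2*D**2)
G(L, J) = 371 + J (G(L, J) = (J + (14 + 2*(-1*4)**2)) + 325 = (J + (14 + 2*(-4)**2)) + 325 = (J + (14 + 2*16)) + 325 = (J + (14 + 32)) + 325 = (J + 46) + 325 = (46 + J) + 325 = 371 + J)
sqrt(G(1491, -1813) + 2102744) = sqrt((371 - 1813) + 2102744) = sqrt(-1442 + 2102744) = sqrt(2101302) = 9*sqrt(25942)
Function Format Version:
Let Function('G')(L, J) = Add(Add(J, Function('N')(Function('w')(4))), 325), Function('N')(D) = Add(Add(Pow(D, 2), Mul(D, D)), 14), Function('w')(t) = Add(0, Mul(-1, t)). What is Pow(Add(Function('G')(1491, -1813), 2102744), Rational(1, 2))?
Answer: Mul(9, Pow(25942, Rational(1, 2))) ≈ 1449.6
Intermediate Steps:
Function('w')(t) = Mul(-1, t)
Function('N')(D) = Add(14, Mul(2, Pow(D, 2))) (Function('N')(D) = Add(Add(Pow(D, 2), Pow(D, 2)), 14) = Add(Mul(2, Pow(D, 2)), 14) = Add(14, Mul(2, Pow(D, 2))))
Function('G')(L, J) = Add(371, J) (Function('G')(L, J) = Add(Add(J, Add(14, Mul(2, Pow(Mul(-1, 4), 2)))), 325) = Add(Add(J, Add(14, Mul(2, Pow(-4, 2)))), 325) = Add(Add(J, Add(14, Mul(2, 16))), 325) = Add(Add(J, Add(14, 32)), 325) = Add(Add(J, 46), 325) = Add(Add(46, J), 325) = Add(371, J))
Pow(Add(Function('G')(1491, -1813), 2102744), Rational(1, 2)) = Pow(Add(Add(371, -1813), 2102744), Rational(1, 2)) = Pow(Add(-1442, 2102744), Rational(1, 2)) = Pow(2101302, Rational(1, 2)) = Mul(9, Pow(25942, Rational(1, 2)))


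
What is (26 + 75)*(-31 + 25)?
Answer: -606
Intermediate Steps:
(26 + 75)*(-31 + 25) = 101*(-6) = -606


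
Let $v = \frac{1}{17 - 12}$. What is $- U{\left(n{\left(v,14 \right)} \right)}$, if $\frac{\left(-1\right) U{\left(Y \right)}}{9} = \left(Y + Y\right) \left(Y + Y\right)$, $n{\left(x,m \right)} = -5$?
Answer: $900$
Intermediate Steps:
$v = \frac{1}{5} \approx 0.2$
$U{\left(Y \right)} = - 36 Y^{2}$ ($U{\left(Y \right)} = - 9 \left(Y + Y\right) \left(Y + Y\right) = - 9 \cdot 2 Y 2 Y = - 9 \cdot 4 Y^{2} = - 36 Y^{2}$)
$- U{\left(n{\left(v,14 \right)} \right)} = - \left(-36\right) \left(-5\right)^{2} = - \left(-36\right) 25 = \left(-1\right) \left(-900\right) = 900$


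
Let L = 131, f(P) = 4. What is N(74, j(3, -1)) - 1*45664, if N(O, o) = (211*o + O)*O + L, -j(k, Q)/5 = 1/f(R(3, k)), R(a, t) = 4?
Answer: -119149/2 ≈ -59575.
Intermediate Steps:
j(k, Q) = -5/4
N(O, o) = 131 + O*(O + 211*o) (N(O, o) = (211*o + O)*O + 131 = (O + 211*o)*O + 131 = O*(O + 211*o) + 131 = 131 + O*(O + 211*o))
N(74, j(3, -1)) - 1*45664 = (131 + 74² + 211*74*(-5/4)) - 1*45664 = (131 + 5476 - 39035/2) - 45664 = -27821/2 - 45664 = -119149/2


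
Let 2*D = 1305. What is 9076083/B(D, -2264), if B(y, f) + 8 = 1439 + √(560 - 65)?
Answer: 1443097197/227474 - 3025361*√55/227474 ≈ 6245.4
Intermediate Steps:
D = 1305/2 (D = (½)*1305 = 1305/2 ≈ 652.50)
B(y, f) = 1431 + 3*√55 (B(y, f) = -8 + (1439 + √(560 - 65)) = -8 + (1439 + √495) = -8 + (1439 + 3*√55) = 1431 + 3*√55)
9076083/B(D, -2264) = 9076083/(1431 + 3*√55)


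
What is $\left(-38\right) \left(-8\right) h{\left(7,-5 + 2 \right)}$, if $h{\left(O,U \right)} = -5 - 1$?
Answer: $-1824$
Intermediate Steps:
$h{\left(O,U \right)} = -6$ ($h{\left(O,U \right)} = -5 - 1 = -6$)
$\left(-38\right) \left(-8\right) h{\left(7,-5 + 2 \right)} = \left(-38\right) \left(-8\right) \left(-6\right) = 304 \left(-6\right) = -1824$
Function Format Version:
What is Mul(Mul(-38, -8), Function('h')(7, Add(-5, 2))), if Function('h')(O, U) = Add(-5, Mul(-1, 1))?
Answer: -1824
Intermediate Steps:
Function('h')(O, U) = -6 (Function('h')(O, U) = Add(-5, -1) = -6)
Mul(Mul(-38, -8), Function('h')(7, Add(-5, 2))) = Mul(Mul(-38, -8), -6) = Mul(304, -6) = -1824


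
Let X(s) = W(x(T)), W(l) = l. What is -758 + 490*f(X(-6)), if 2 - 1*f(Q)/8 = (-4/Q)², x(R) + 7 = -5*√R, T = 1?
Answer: 59818/9 ≈ 6646.4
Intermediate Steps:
x(R) = -7 - 5*√R
X(s) = -12 (X(s) = -7 - 5*√1 = -7 - 5*1 = -7 - 5 = -12)
f(Q) = 16 - 128/Q² (f(Q) = 16 - 8*16/Q² = 16 - 128/Q²)
-758 + 490*f(X(-6)) = -758 + 490*(16 - 128/(-12)²) = -758 + 490*(16 - 128*1/144) = -758 + 490*(16 - 8/9) = -758 + 490*(136/9) = -758 + 66640/9 = 59818/9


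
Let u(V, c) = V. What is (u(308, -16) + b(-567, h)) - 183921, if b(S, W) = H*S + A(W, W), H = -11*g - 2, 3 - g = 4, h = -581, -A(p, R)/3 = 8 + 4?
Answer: -188752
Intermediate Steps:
A(p, R) = -36 (A(p, R) = -3*(8 + 4) = -3*12 = -36)
g = -1 (g = 3 - 1*4 = 3 - 4 = -1)
H = 9 (H = -11*(-1) - 2 = 11 - 2 = 9)
b(S, W) = -36 + 9*S (b(S, W) = 9*S - 36 = -36 + 9*S)
(u(308, -16) + b(-567, h)) - 183921 = (308 + (-36 + 9*(-567))) - 183921 = (308 + (-36 - 5103)) - 183921 = (308 - 5139) - 183921 = -4831 - 183921 = -188752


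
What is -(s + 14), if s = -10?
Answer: -4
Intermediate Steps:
-(s + 14) = -(-10 + 14) = -1*4 = -4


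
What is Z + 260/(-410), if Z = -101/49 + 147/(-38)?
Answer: -501093/76342 ≈ -6.5638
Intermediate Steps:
Z = -11041/1862 (Z = -101*1/49 + 147*(-1/38) = -101/49 - 147/38 = -11041/1862 ≈ -5.9296)
Z + 260/(-410) = -11041/1862 + 260/(-410) = -11041/1862 - 1/410*260 = -11041/1862 - 26/41 = -501093/76342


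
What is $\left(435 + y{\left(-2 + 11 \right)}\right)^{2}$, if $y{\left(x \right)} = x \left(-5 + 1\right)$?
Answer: $159201$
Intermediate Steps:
$y{\left(x \right)} = - 4 x$ ($y{\left(x \right)} = x \left(-4\right) = - 4 x$)
$\left(435 + y{\left(-2 + 11 \right)}\right)^{2} = \left(435 - 4 \left(-2 + 11\right)\right)^{2} = \left(435 - 36\right)^{2} = 399^{2} = 159201$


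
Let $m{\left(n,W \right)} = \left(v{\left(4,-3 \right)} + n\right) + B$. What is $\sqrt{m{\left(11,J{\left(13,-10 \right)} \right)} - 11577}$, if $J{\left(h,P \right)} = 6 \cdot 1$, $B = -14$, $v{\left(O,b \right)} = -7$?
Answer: $i \sqrt{11587} \approx 107.64 i$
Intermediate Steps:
$J{\left(h,P \right)} = 6$
$m{\left(n,W \right)} = -21 + n$ ($m{\left(n,W \right)} = \left(-7 + n\right) - 14 = -21 + n$)
$\sqrt{m{\left(11,J{\left(13,-10 \right)} \right)} - 11577} = \sqrt{\left(-21 + 11\right) - 11577} = \sqrt{-10 - 11577} = \sqrt{-11587} = i \sqrt{11587}$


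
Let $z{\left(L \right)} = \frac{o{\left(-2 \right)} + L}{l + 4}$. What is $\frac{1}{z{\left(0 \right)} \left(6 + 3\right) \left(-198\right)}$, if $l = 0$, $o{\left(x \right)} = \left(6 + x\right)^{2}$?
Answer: $- \frac{1}{7128} \approx -0.00014029$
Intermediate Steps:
$z{\left(L \right)} = 4 + \frac{L}{4}$ ($z{\left(L \right)} = \frac{\left(6 - 2\right)^{2} + L}{0 + 4} = \frac{4^{2} + L}{4} = \left(16 + L\right) \frac{1}{4} = 4 + \frac{L}{4}$)
$\frac{1}{z{\left(0 \right)} \left(6 + 3\right) \left(-198\right)} = \frac{1}{\left(4 + \frac{1}{4} \cdot 0\right) \left(6 + 3\right) \left(-198\right)} = \frac{1}{\left(4 + 0\right) 9 \left(-198\right)} = \frac{1}{4 \cdot 9 \left(-198\right)} = \frac{1}{36 \left(-198\right)} = \frac{1}{-7128} = - \frac{1}{7128}$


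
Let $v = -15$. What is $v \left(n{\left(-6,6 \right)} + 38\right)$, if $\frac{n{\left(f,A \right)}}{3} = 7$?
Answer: $-885$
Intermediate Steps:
$n{\left(f,A \right)} = 21$ ($n{\left(f,A \right)} = 3 \cdot 7 = 21$)
$v \left(n{\left(-6,6 \right)} + 38\right) = - 15 \left(21 + 38\right) = \left(-15\right) 59 = -885$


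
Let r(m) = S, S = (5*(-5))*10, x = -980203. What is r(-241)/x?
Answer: 250/980203 ≈ 0.00025505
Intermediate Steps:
S = -250 (S = -25*10 = -250)
r(m) = -250
r(-241)/x = -250/(-980203) = -250*(-1/980203) = 250/980203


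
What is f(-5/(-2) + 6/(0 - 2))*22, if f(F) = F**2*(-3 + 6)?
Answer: 33/2 ≈ 16.500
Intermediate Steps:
f(F) = 3*F**2 (f(F) = F**2*3 = 3*F**2)
f(-5/(-2) + 6/(0 - 2))*22 = (3*(-5/(-2) + 6/(0 - 2))**2)*22 = (3*(-5*(-1/2) + 6/(-2))**2)*22 = (3*(5/2 + 6*(-1/2))**2)*22 = (3*(5/2 - 3)**2)*22 = (3*(-1/2)**2)*22 = (3*(1/4))*22 = (3/4)*22 = 33/2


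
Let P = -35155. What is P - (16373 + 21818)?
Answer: -73346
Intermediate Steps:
P - (16373 + 21818) = -35155 - (16373 + 21818) = -35155 - 1*38191 = -35155 - 38191 = -73346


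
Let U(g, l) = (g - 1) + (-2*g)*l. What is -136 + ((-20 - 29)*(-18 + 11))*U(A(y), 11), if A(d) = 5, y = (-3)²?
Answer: -36494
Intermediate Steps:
y = 9
U(g, l) = -1 + g - 2*g*l (U(g, l) = (-1 + g) - 2*g*l = -1 + g - 2*g*l)
-136 + ((-20 - 29)*(-18 + 11))*U(A(y), 11) = -136 + ((-20 - 29)*(-18 + 11))*(-1 + 5 - 2*5*11) = -136 + (-49*(-7))*(-1 + 5 - 110) = -136 + 343*(-106) = -136 - 36358 = -36494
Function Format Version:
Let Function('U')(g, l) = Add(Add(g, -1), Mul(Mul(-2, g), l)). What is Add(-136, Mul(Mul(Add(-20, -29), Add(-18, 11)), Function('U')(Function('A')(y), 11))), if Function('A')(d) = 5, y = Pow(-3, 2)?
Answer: -36494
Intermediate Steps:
y = 9
Function('U')(g, l) = Add(-1, g, Mul(-2, g, l)) (Function('U')(g, l) = Add(Add(-1, g), Mul(-2, g, l)) = Add(-1, g, Mul(-2, g, l)))
Add(-136, Mul(Mul(Add(-20, -29), Add(-18, 11)), Function('U')(Function('A')(y), 11))) = Add(-136, Mul(Mul(Add(-20, -29), Add(-18, 11)), Add(-1, 5, Mul(-2, 5, 11)))) = Add(-136, Mul(Mul(-49, -7), Add(-1, 5, -110))) = Add(-136, Mul(343, -106)) = Add(-136, -36358) = -36494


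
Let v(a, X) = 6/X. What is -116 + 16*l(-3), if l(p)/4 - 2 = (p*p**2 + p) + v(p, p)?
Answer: -2036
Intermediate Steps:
l(p) = 8 + 4*p + 4*p**3 + 24/p (l(p) = 8 + 4*((p*p**2 + p) + 6/p) = 8 + 4*((p**3 + p) + 6/p) = 8 + 4*((p + p**3) + 6/p) = 8 + 4*(p + p**3 + 6/p) = 8 + (4*p + 4*p**3 + 24/p) = 8 + 4*p + 4*p**3 + 24/p)
-116 + 16*l(-3) = -116 + 16*(4*(6 - 3*(2 - 3 + (-3)**3))/(-3)) = -116 + 16*(4*(-1/3)*(6 - 3*(2 - 3 - 27))) = -116 + 16*(4*(-1/3)*(6 - 3*(-28))) = -116 + 16*(4*(-1/3)*(6 + 84)) = -116 + 16*(4*(-1/3)*90) = -116 + 16*(-120) = -116 - 1920 = -2036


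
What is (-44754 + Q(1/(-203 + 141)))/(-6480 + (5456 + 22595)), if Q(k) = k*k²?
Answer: -10666131313/5140973288 ≈ -2.0747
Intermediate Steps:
Q(k) = k³
(-44754 + Q(1/(-203 + 141)))/(-6480 + (5456 + 22595)) = (-44754 + (1/(-203 + 141))³)/(-6480 + (5456 + 22595)) = (-44754 + (1/(-62))³)/(-6480 + 28051) = (-44754 + (-1/62)³)/21571 = (-44754 - 1/238328)*(1/21571) = -10666131313/238328*1/21571 = -10666131313/5140973288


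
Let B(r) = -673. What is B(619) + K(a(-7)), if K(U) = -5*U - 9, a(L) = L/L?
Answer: -687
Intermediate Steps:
a(L) = 1
K(U) = -9 - 5*U
B(619) + K(a(-7)) = -673 + (-9 - 5*1) = -673 + (-9 - 5) = -673 - 14 = -687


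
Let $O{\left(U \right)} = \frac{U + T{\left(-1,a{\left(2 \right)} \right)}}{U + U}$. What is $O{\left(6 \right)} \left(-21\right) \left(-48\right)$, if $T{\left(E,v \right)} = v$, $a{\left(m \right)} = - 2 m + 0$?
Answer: $168$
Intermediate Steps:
$a{\left(m \right)} = - 2 m$
$O{\left(U \right)} = \frac{-4 + U}{2 U}$ ($O{\left(U \right)} = \frac{U - 4}{U + U} = \frac{U - 4}{2 U} = \left(-4 + U\right) \frac{1}{2 U} = \frac{-4 + U}{2 U}$)
$O{\left(6 \right)} \left(-21\right) \left(-48\right) = \frac{-4 + 6}{2 \cdot 6} \left(-21\right) \left(-48\right) = \frac{1}{2} \cdot \frac{1}{6} \cdot 2 \left(-21\right) \left(-48\right) = \frac{1}{6} \left(-21\right) \left(-48\right) = \left(- \frac{7}{2}\right) \left(-48\right) = 168$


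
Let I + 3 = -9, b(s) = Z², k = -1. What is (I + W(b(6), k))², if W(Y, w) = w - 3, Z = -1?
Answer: 256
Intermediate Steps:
b(s) = 1 (b(s) = (-1)² = 1)
W(Y, w) = -3 + w
I = -12 (I = -3 - 9 = -12)
(I + W(b(6), k))² = (-12 + (-3 - 1))² = (-12 - 4)² = (-16)² = 256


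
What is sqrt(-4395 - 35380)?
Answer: 5*I*sqrt(1591) ≈ 199.44*I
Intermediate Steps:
sqrt(-4395 - 35380) = sqrt(-39775) = 5*I*sqrt(1591)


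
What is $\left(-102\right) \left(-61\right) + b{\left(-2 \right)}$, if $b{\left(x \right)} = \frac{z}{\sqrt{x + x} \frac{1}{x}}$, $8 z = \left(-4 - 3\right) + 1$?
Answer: $6222 - \frac{3 i}{4} \approx 6222.0 - 0.75 i$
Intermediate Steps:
$z = - \frac{3}{4}$ ($z = \frac{\left(-4 - 3\right) + 1}{8} = \frac{-7 + 1}{8} = \frac{1}{8} \left(-6\right) = - \frac{3}{4} \approx -0.75$)
$b{\left(x \right)} = - \frac{3 \sqrt{2} \sqrt{x}}{8}$ ($b{\left(x \right)} = - \frac{3}{4 \frac{\sqrt{x + x}}{x}} = - \frac{3}{4 \frac{\sqrt{2 x}}{x}} = - \frac{3}{4 \frac{\sqrt{2} \sqrt{x}}{x}} = - \frac{3}{4 \frac{\sqrt{2}}{\sqrt{x}}} = - \frac{3 \frac{\sqrt{2} \sqrt{x}}{2}}{4} = - \frac{3 \sqrt{2} \sqrt{x}}{8}$)
$\left(-102\right) \left(-61\right) + b{\left(-2 \right)} = \left(-102\right) \left(-61\right) - \frac{3 \sqrt{2} \sqrt{-2}}{8} = 6222 - \frac{3 \sqrt{2} i \sqrt{2}}{8} = 6222 - \frac{3 i}{4}$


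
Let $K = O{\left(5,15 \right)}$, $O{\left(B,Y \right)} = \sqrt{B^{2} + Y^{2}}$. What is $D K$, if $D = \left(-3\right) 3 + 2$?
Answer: $- 35 \sqrt{10} \approx -110.68$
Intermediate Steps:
$D = -7$ ($D = -9 + 2 = -7$)
$K = 5 \sqrt{10}$ ($K = \sqrt{5^{2} + 15^{2}} = \sqrt{25 + 225} = \sqrt{250} = 5 \sqrt{10} \approx 15.811$)
$D K = - 7 \cdot 5 \sqrt{10} = - 35 \sqrt{10}$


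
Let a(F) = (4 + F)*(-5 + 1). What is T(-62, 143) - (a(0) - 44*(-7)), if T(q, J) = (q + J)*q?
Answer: -5314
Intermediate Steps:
a(F) = -16 - 4*F (a(F) = (4 + F)*(-4) = -16 - 4*F)
T(q, J) = q*(J + q) (T(q, J) = (J + q)*q = q*(J + q))
T(-62, 143) - (a(0) - 44*(-7)) = -62*(143 - 62) - ((-16 - 4*0) - 44*(-7)) = -62*81 - ((-16 + 0) + 308) = -5022 - (-16 + 308) = -5022 - 1*292 = -5022 - 292 = -5314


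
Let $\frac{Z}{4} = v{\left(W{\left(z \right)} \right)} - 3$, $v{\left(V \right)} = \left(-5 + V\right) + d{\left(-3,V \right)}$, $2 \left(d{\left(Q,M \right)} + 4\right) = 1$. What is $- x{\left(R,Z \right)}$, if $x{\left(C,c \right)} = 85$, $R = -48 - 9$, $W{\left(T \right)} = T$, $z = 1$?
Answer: $-85$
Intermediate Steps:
$d{\left(Q,M \right)} = - \frac{7}{2}$ ($d{\left(Q,M \right)} = -4 + \frac{1}{2} \cdot 1 = -4 + \frac{1}{2} = - \frac{7}{2}$)
$v{\left(V \right)} = - \frac{17}{2} + V$ ($v{\left(V \right)} = \left(-5 + V\right) - \frac{7}{2} = - \frac{17}{2} + V$)
$Z = -42$ ($Z = 4 \left(\left(- \frac{17}{2} + 1\right) - 3\right) = 4 \left(- \frac{15}{2} - 3\right) = 4 \left(- \frac{21}{2}\right) = -42$)
$R = -57$
$- x{\left(R,Z \right)} = \left(-1\right) 85 = -85$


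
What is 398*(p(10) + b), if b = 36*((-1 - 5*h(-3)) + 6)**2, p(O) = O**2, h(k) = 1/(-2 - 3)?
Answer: 555608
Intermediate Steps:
h(k) = -1/5 (h(k) = 1/(-5) = -1/5)
b = 1296 (b = 36*((-1 - 5*(-1/5)) + 6)**2 = 36*((-1 + 1) + 6)**2 = 36*(0 + 6)**2 = 36*6**2 = 36*36 = 1296)
398*(p(10) + b) = 398*(10**2 + 1296) = 398*(100 + 1296) = 398*1396 = 555608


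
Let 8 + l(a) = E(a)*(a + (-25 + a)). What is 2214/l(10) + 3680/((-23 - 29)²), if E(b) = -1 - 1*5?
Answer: 189613/1859 ≈ 102.00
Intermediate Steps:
E(b) = -6 (E(b) = -1 - 5 = -6)
l(a) = 142 - 12*a (l(a) = -8 - 6*(a + (-25 + a)) = -8 - 6*(-25 + 2*a) = -8 + (150 - 12*a) = 142 - 12*a)
2214/l(10) + 3680/((-23 - 29)²) = 2214/(142 - 12*10) + 3680/((-23 - 29)²) = 2214/(142 - 120) + 3680/((-52)²) = 2214/22 + 3680/2704 = 2214*(1/22) + 3680*(1/2704) = 1107/11 + 230/169 = 189613/1859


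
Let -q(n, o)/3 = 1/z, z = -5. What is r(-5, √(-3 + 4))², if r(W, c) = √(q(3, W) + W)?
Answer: -22/5 ≈ -4.4000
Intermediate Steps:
q(n, o) = ⅗ (q(n, o) = -3/(-5) = -3*(-⅕) = ⅗)
r(W, c) = √(⅗ + W)
r(-5, √(-3 + 4))² = (√(15 + 25*(-5))/5)² = (√(15 - 125)/5)² = (√(-110)/5)² = ((I*√110)/5)² = (I*√110/5)² = -22/5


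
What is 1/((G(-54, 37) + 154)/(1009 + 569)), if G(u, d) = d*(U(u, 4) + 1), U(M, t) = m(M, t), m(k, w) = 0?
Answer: 1578/191 ≈ 8.2618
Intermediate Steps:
U(M, t) = 0
G(u, d) = d (G(u, d) = d*(0 + 1) = d*1 = d)
1/((G(-54, 37) + 154)/(1009 + 569)) = 1/((37 + 154)/(1009 + 569)) = 1/(191/1578) = 1578/191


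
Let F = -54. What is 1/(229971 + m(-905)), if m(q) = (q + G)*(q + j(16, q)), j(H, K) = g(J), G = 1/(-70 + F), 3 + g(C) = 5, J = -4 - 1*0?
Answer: 124/129851967 ≈ 9.5493e-7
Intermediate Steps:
J = -4 (J = -4 + 0 = -4)
g(C) = 2 (g(C) = -3 + 5 = 2)
G = -1/124 (G = 1/(-70 - 54) = 1/(-124) = -1/124 ≈ -0.0080645)
j(H, K) = 2
m(q) = (2 + q)*(-1/124 + q) (m(q) = (q - 1/124)*(q + 2) = (-1/124 + q)*(2 + q) = (2 + q)*(-1/124 + q))
1/(229971 + m(-905)) = 1/(229971 + (-1/62 + (-905)**2 + (247/124)*(-905))) = 1/(229971 + (-1/62 + 819025 - 223535/124)) = 1/(229971 + 101335563/124) = 1/(129851967/124) = 124/129851967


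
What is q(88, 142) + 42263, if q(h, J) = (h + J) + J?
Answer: 42635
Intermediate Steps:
q(h, J) = h + 2*J (q(h, J) = (J + h) + J = h + 2*J)
q(88, 142) + 42263 = (88 + 2*142) + 42263 = (88 + 284) + 42263 = 372 + 42263 = 42635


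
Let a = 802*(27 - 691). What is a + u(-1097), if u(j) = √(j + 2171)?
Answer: -532528 + √1074 ≈ -5.3250e+5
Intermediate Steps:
u(j) = √(2171 + j)
a = -532528 (a = 802*(-664) = -532528)
a + u(-1097) = -532528 + √(2171 - 1097) = -532528 + √1074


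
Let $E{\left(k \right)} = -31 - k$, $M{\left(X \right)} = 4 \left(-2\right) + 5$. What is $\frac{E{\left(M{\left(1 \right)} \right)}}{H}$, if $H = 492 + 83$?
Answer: $- \frac{28}{575} \approx -0.048696$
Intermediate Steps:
$H = 575$
$M{\left(X \right)} = -3$ ($M{\left(X \right)} = -8 + 5 = -3$)
$\frac{E{\left(M{\left(1 \right)} \right)}}{H} = \frac{-31 - -3}{575} = \left(-31 + 3\right) \frac{1}{575} = \left(-28\right) \frac{1}{575} = - \frac{28}{575}$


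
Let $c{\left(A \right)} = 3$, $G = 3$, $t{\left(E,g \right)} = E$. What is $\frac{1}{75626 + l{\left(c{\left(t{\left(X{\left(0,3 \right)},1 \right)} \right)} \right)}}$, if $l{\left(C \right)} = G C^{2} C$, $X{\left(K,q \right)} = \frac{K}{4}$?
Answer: $\frac{1}{75707} \approx 1.3209 \cdot 10^{-5}$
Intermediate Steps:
$X{\left(K,q \right)} = \frac{K}{4}$ ($X{\left(K,q \right)} = K \frac{1}{4} = \frac{K}{4}$)
$l{\left(C \right)} = 3 C^{3}$ ($l{\left(C \right)} = 3 C^{2} C = 3 C^{3}$)
$\frac{1}{75626 + l{\left(c{\left(t{\left(X{\left(0,3 \right)},1 \right)} \right)} \right)}} = \frac{1}{75626 + 3 \cdot 3^{3}} = \frac{1}{75626 + 3 \cdot 27} = \frac{1}{75626 + 81} = \frac{1}{75707}$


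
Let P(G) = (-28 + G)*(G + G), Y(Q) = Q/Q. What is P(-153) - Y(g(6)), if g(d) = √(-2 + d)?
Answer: 55385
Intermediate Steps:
Y(Q) = 1
P(G) = 2*G*(-28 + G) (P(G) = (-28 + G)*(2*G) = 2*G*(-28 + G))
P(-153) - Y(g(6)) = 2*(-153)*(-28 - 153) - 1*1 = 2*(-153)*(-181) - 1 = 55386 - 1 = 55385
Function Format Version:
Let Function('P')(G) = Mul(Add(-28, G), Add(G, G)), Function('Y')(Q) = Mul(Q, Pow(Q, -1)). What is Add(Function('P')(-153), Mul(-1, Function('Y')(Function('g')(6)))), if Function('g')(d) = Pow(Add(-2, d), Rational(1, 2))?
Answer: 55385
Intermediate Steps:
Function('Y')(Q) = 1
Function('P')(G) = Mul(2, G, Add(-28, G)) (Function('P')(G) = Mul(Add(-28, G), Mul(2, G)) = Mul(2, G, Add(-28, G)))
Add(Function('P')(-153), Mul(-1, Function('Y')(Function('g')(6)))) = Add(Mul(2, -153, Add(-28, -153)), Mul(-1, 1)) = Add(Mul(2, -153, -181), -1) = Add(55386, -1) = 55385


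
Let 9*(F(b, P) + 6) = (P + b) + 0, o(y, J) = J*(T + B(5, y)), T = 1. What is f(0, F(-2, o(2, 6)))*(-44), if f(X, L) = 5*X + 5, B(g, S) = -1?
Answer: -220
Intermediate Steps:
o(y, J) = 0 (o(y, J) = J*(1 - 1) = J*0 = 0)
F(b, P) = -6 + P/9 + b/9 (F(b, P) = -6 + ((P + b) + 0)/9 = -6 + (P + b)/9 = -6 + (P/9 + b/9) = -6 + P/9 + b/9)
f(X, L) = 5 + 5*X
f(0, F(-2, o(2, 6)))*(-44) = (5 + 5*0)*(-44) = (5 + 0)*(-44) = 5*(-44) = -220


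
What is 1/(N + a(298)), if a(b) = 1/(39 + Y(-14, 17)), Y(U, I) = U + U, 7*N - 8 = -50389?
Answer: -77/554184 ≈ -0.00013894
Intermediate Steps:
N = -50381/7 (N = 8/7 + (⅐)*(-50389) = 8/7 - 50389/7 = -50381/7 ≈ -7197.3)
Y(U, I) = 2*U
a(b) = 1/11 (a(b) = 1/(39 + 2*(-14)) = 1/(39 - 28) = 1/11)
1/(N + a(298)) = 1/(-50381/7 + 1/11) = 1/(-554184/77) = -77/554184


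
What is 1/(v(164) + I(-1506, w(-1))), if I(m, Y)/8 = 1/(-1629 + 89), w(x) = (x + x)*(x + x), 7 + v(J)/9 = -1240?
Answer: -385/4320857 ≈ -8.9103e-5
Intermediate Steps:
v(J) = -11223 (v(J) = -63 + 9*(-1240) = -63 - 11160 = -11223)
w(x) = 4*x**2 (w(x) = (2*x)*(2*x) = 4*x**2)
I(m, Y) = -2/385 (I(m, Y) = 8/(-1629 + 89) = 8/(-1540) = 8*(-1/1540) = -2/385)
1/(v(164) + I(-1506, w(-1))) = 1/(-11223 - 2/385) = 1/(-4320857/385) = -385/4320857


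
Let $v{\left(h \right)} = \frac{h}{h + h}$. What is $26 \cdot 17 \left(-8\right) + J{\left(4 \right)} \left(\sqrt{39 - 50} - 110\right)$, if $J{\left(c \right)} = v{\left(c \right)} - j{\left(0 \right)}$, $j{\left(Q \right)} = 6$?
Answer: $-2931 - \frac{11 i \sqrt{11}}{2} \approx -2931.0 - 18.241 i$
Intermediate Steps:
$v{\left(h \right)} = \frac{1}{2}$ ($v{\left(h \right)} = \frac{h}{2 h} = h \frac{1}{2 h} = \frac{1}{2}$)
$J{\left(c \right)} = - \frac{11}{2}$ ($J{\left(c \right)} = \frac{1}{2} - 6 = - \frac{11}{2}$)
$26 \cdot 17 \left(-8\right) + J{\left(4 \right)} \left(\sqrt{39 - 50} - 110\right) = 26 \cdot 17 \left(-8\right) - \frac{11 \left(\sqrt{39 - 50} - 110\right)}{2} = 442 \left(-8\right) - \frac{11 \left(\sqrt{-11} - 110\right)}{2} = -3536 - \frac{11 \left(i \sqrt{11} - 110\right)}{2} = -3536 - \frac{11 \left(-110 + i \sqrt{11}\right)}{2} = -3536 + \left(605 - \frac{11 i \sqrt{11}}{2}\right) = -2931 - \frac{11 i \sqrt{11}}{2}$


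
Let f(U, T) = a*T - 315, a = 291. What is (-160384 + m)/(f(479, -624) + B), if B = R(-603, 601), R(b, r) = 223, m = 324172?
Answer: -40947/45419 ≈ -0.90154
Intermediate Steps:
f(U, T) = -315 + 291*T (f(U, T) = 291*T - 315 = -315 + 291*T)
B = 223
(-160384 + m)/(f(479, -624) + B) = (-160384 + 324172)/((-315 + 291*(-624)) + 223) = 163788/((-315 - 181584) + 223) = 163788/(-181899 + 223) = 163788/(-181676) = 163788*(-1/181676) = -40947/45419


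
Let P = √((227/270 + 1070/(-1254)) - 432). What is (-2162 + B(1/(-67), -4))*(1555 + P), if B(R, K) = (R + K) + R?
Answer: -225667820/67 - 72562*I*√152852988090/630135 ≈ -3.3682e+6 - 45021.0*I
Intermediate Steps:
B(R, K) = K + 2*R (B(R, K) = (K + R) + R = K + 2*R)
P = I*√152852988090/18810 (P = √((227*(1/270) + 1070*(-1/1254)) - 432) = √((227/270 - 535/627) - 432) = √(-707/56430 - 432) = √(-24378467/56430) = I*√152852988090/18810 ≈ 20.785*I)
(-2162 + B(1/(-67), -4))*(1555 + P) = (-2162 + (-4 + 2/(-67)))*(1555 + I*√152852988090/18810) = (-2162 + (-4 + 2*(-1/67)))*(1555 + I*√152852988090/18810) = (-2162 + (-4 - 2/67))*(1555 + I*√152852988090/18810) = (-2162 - 270/67)*(1555 + I*√152852988090/18810) = -145124*(1555 + I*√152852988090/18810)/67 = -225667820/67 - 72562*I*√152852988090/630135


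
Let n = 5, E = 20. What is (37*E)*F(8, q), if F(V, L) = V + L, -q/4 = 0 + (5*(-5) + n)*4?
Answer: 242720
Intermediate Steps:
q = 320 (q = -4*(0 + (5*(-5) + 5)*4) = -4*(0 + (-25 + 5)*4) = -4*(0 - 20*4) = -4*(0 - 80) = -4*(-80) = 320)
F(V, L) = L + V
(37*E)*F(8, q) = (37*20)*(320 + 8) = 740*328 = 242720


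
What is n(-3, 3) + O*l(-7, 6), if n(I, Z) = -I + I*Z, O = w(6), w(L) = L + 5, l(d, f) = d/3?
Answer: -95/3 ≈ -31.667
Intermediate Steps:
l(d, f) = d/3 (l(d, f) = d*(1/3) = d/3)
w(L) = 5 + L
O = 11 (O = 5 + 6 = 11)
n(-3, 3) + O*l(-7, 6) = -3*(-1 + 3) + 11*((1/3)*(-7)) = -3*2 + 11*(-7/3) = -6 - 77/3 = -95/3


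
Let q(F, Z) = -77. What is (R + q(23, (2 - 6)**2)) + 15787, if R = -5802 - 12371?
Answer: -2463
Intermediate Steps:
R = -18173
(R + q(23, (2 - 6)**2)) + 15787 = (-18173 - 77) + 15787 = -18250 + 15787 = -2463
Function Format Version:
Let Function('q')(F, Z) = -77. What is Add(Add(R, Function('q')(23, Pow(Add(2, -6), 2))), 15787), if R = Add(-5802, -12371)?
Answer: -2463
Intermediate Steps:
R = -18173
Add(Add(R, Function('q')(23, Pow(Add(2, -6), 2))), 15787) = Add(Add(-18173, -77), 15787) = Add(-18250, 15787) = -2463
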